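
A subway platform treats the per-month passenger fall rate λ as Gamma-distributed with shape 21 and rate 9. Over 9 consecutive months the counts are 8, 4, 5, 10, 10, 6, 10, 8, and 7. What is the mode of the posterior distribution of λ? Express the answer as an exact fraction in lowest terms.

Total count: 8 + 4 + 5 + 10 + 10 + 6 + 10 + 8 + 7 = 68.
Total exposure: 9 months.
By Gamma–Poisson conjugacy, the posterior is Gamma(α + Σx, β + Σt) = Gamma(21 + 68, 9 + 9) = Gamma(89, 18).
Posterior mode = (α'−1)/β' = 88/18 = 44/9.

44/9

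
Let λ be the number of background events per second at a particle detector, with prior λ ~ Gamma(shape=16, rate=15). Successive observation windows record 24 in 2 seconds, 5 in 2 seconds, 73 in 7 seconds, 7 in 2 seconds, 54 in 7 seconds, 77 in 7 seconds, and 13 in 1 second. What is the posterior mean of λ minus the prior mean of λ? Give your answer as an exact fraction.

Total count: 24 + 5 + 73 + 7 + 54 + 77 + 13 = 253.
Total exposure: 2 + 2 + 7 + 2 + 7 + 7 + 1 = 28 seconds.
Gamma(α, β) with Poisson data over total exposure Σt gives posterior Gamma(α+Σx, β+Σt) = Gamma(269, 43).
Posterior mean = 269/43 = 269/43; prior mean = 16/15 = 16/15. Difference = 269/43 − 16/15 = 3347/645.

3347/645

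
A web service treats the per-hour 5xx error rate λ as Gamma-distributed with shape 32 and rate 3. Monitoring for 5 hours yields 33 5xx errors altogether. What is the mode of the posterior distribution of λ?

Total count 33 over total exposure 5 hours.
The Gamma prior is conjugate for the Poisson rate, so λ | data ~ Gamma(32+33, 3+5) = Gamma(65, 8).
Posterior mode = (α'−1)/β' = 64/8 = 8.

8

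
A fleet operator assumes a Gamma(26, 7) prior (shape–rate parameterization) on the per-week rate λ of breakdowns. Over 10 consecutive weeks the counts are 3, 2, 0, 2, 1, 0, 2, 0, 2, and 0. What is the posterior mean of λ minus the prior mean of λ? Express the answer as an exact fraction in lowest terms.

-176/119

Total count: 3 + 2 + 0 + 2 + 1 + 0 + 2 + 0 + 2 + 0 = 12.
Total exposure: 10 weeks.
Gamma(α, β) with Poisson data over total exposure Σt gives posterior Gamma(α+Σx, β+Σt) = Gamma(38, 17).
Posterior mean = 38/17 = 38/17; prior mean = 26/7 = 26/7. Difference = 38/17 − 26/7 = -176/119.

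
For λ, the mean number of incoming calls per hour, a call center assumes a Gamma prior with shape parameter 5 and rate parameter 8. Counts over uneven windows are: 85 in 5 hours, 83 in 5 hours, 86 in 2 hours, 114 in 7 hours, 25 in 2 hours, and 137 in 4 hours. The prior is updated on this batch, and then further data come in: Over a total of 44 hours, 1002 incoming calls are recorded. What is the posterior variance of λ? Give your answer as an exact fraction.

1537/5929

Total count: 85 + 83 + 86 + 114 + 25 + 137 = 530.
Total exposure: 5 + 5 + 2 + 7 + 2 + 4 = 25 hours.
After the first batch: Gamma(5 + 530, 8 + 25) = Gamma(535, 33).
Total count 1002 over total exposure 44 hours.
After the second batch: Gamma(535 + 1002, 33 + 44) = Gamma(1537, 77).
Posterior variance = α'/β'² = 1537/5929.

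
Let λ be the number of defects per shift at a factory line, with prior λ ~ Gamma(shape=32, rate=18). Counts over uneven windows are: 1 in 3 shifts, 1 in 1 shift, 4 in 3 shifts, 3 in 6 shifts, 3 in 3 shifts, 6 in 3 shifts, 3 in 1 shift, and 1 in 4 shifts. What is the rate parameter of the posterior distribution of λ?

42

Total count: 1 + 1 + 4 + 3 + 3 + 6 + 3 + 1 = 22.
Total exposure: 3 + 1 + 3 + 6 + 3 + 3 + 1 + 4 = 24 shifts.
By Gamma–Poisson conjugacy, the posterior is Gamma(α + Σx, β + Σt) = Gamma(32 + 22, 18 + 24) = Gamma(54, 42).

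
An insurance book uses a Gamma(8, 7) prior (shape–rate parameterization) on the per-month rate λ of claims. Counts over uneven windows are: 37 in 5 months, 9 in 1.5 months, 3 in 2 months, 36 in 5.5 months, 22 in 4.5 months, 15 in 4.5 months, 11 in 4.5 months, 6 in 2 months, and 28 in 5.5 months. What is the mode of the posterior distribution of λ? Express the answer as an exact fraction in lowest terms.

Total count: 37 + 9 + 3 + 36 + 22 + 15 + 11 + 6 + 28 = 167.
Total exposure: 5 + 1.5 + 2 + 5.5 + 4.5 + 4.5 + 4.5 + 2 + 5.5 = 35 months.
Gamma(α, β) with Poisson data over total exposure Σt gives posterior Gamma(α+Σx, β+Σt) = Gamma(175, 42).
Posterior mode = (α'−1)/β' = 174/42 = 29/7.

29/7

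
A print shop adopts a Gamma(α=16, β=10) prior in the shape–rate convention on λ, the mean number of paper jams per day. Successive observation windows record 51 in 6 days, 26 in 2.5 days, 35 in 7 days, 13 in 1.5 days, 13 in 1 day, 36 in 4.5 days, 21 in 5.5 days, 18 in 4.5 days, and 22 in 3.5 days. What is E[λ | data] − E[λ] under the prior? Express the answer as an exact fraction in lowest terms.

Total count: 51 + 26 + 35 + 13 + 13 + 36 + 21 + 18 + 22 = 235.
Total exposure: 6 + 2.5 + 7 + 1.5 + 1 + 4.5 + 5.5 + 4.5 + 3.5 = 36 days.
Gamma(α, β) with Poisson data over total exposure Σt gives posterior Gamma(α+Σx, β+Σt) = Gamma(251, 46).
Posterior mean = 251/46 = 251/46; prior mean = 16/10 = 8/5. Difference = 251/46 − 8/5 = 887/230.

887/230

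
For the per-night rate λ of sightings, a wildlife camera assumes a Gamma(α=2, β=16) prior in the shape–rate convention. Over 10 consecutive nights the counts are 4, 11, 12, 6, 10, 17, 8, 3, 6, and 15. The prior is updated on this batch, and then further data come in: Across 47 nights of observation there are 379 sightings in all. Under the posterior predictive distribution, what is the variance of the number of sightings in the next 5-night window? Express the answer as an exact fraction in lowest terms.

184470/5329

Total count: 4 + 11 + 12 + 6 + 10 + 17 + 8 + 3 + 6 + 15 = 92.
Total exposure: 10 nights.
After the first batch: Gamma(2 + 92, 16 + 10) = Gamma(94, 26).
Total count 379 over total exposure 47 nights.
After the second batch: Gamma(94 + 379, 26 + 47) = Gamma(473, 73).
The posterior predictive for a window of length T is Negative Binomial with variance T·α'·(β'+T)/β'² = 5·473·78/5329 = 184470/5329.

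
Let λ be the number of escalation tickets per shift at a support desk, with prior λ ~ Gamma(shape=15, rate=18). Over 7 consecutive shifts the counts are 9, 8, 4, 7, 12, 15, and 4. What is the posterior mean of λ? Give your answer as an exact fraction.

Total count: 9 + 8 + 4 + 7 + 12 + 15 + 4 = 59.
Total exposure: 7 shifts.
Posterior: α' = 15 + 59 = 74, β' = 18 + 7 = 25.
Posterior mean = α'/β' = 74/25.

74/25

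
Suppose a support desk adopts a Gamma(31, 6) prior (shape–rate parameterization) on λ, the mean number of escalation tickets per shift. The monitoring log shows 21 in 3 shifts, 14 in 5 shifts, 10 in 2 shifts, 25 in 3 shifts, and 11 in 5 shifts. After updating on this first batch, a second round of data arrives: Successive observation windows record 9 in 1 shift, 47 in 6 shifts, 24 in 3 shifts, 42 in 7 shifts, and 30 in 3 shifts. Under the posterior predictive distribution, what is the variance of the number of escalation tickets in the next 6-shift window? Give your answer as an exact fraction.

Total count: 21 + 14 + 10 + 25 + 11 = 81.
Total exposure: 3 + 5 + 2 + 3 + 5 = 18 shifts.
After the first batch: Gamma(31 + 81, 6 + 18) = Gamma(112, 24).
Total count: 9 + 47 + 24 + 42 + 30 = 152.
Total exposure: 1 + 6 + 3 + 7 + 3 = 20 shifts.
After the second batch: Gamma(112 + 152, 24 + 20) = Gamma(264, 44).
The posterior predictive for a window of length T is Negative Binomial with variance T·α'·(β'+T)/β'² = 6·264·50/1936 = 450/11.

450/11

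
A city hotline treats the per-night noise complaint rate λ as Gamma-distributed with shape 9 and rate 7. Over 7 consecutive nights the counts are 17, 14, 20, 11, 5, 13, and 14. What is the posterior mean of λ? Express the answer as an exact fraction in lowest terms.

103/14

Total count: 17 + 14 + 20 + 11 + 5 + 13 + 14 = 94.
Total exposure: 7 nights.
Posterior: α' = 9 + 94 = 103, β' = 7 + 7 = 14.
Posterior mean = α'/β' = 103/14.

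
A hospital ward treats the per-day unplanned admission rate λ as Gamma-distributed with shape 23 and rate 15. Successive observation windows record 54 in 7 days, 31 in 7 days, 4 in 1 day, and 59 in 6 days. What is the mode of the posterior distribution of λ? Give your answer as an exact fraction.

Total count: 54 + 31 + 4 + 59 = 148.
Total exposure: 7 + 7 + 1 + 6 = 21 days.
Posterior: α' = 23 + 148 = 171, β' = 15 + 21 = 36.
Posterior mode = (α'−1)/β' = 170/36 = 85/18.

85/18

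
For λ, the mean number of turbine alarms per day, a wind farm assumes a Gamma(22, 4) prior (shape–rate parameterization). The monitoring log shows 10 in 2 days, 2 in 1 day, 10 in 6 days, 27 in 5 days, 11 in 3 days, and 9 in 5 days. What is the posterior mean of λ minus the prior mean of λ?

Total count: 10 + 2 + 10 + 27 + 11 + 9 = 69.
Total exposure: 2 + 1 + 6 + 5 + 3 + 5 = 22 days.
The Gamma prior is conjugate for the Poisson rate, so λ | data ~ Gamma(22+69, 4+22) = Gamma(91, 26).
Posterior mean = 91/26 = 7/2; prior mean = 22/4 = 11/2. Difference = 7/2 − 11/2 = -2.

-2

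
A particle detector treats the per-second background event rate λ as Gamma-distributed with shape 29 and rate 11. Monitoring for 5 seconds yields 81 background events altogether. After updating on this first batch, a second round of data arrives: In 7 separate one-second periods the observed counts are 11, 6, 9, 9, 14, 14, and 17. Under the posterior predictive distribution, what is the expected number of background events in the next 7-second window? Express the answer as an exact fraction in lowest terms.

1330/23

Total count 81 over total exposure 5 seconds.
After the first batch: Gamma(29 + 81, 11 + 5) = Gamma(110, 16).
Total count: 11 + 6 + 9 + 9 + 14 + 14 + 17 = 80.
Total exposure: 7 seconds.
After the second batch: Gamma(110 + 80, 16 + 7) = Gamma(190, 23).
Predictive mean over a 7-second window = T·E[λ|data] = 7·190/23 = 1330/23.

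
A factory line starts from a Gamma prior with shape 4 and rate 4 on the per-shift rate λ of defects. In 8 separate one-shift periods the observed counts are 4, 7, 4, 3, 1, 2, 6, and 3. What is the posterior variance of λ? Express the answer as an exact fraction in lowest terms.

Total count: 4 + 7 + 4 + 3 + 1 + 2 + 6 + 3 = 30.
Total exposure: 8 shifts.
Conjugate update: add total count to the shape and total exposure to the rate, giving Gamma(34, 12).
Posterior variance = α'/β'² = 34/144 = 17/72.

17/72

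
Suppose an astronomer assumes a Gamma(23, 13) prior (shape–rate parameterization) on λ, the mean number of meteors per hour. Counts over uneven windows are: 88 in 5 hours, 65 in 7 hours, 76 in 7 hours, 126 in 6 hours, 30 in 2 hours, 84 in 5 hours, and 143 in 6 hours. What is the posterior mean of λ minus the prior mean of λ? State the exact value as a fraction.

7082/663

Total count: 88 + 65 + 76 + 126 + 30 + 84 + 143 = 612.
Total exposure: 5 + 7 + 7 + 6 + 2 + 5 + 6 = 38 hours.
By Gamma–Poisson conjugacy, the posterior is Gamma(α + Σx, β + Σt) = Gamma(23 + 612, 13 + 38) = Gamma(635, 51).
Posterior mean = 635/51 = 635/51; prior mean = 23/13 = 23/13. Difference = 635/51 − 23/13 = 7082/663.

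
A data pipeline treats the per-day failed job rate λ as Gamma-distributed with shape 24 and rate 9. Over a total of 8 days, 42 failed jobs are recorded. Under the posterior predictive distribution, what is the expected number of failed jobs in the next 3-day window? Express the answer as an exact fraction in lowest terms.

198/17

Total count 42 over total exposure 8 days.
Conjugate update: add total count to the shape and total exposure to the rate, giving Gamma(66, 17).
Predictive mean over a 3-day window = T·E[λ|data] = 3·66/17 = 198/17.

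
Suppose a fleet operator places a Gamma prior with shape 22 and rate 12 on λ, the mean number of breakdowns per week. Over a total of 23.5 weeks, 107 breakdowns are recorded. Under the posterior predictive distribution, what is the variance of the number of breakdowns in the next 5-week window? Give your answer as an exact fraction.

Total count 107 over total exposure 23.5 weeks.
Gamma(α, β) with Poisson data over total exposure Σt gives posterior Gamma(α+Σx, β+Σt) = Gamma(129, 71/2).
The posterior predictive for a window of length T is Negative Binomial with variance T·α'·(β'+T)/β'² = 5·129·(81/2)/(5041/4) = 104490/5041.

104490/5041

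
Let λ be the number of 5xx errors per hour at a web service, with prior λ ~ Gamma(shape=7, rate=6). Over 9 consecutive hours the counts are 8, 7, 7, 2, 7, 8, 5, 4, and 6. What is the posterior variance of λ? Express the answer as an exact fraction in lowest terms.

Total count: 8 + 7 + 7 + 2 + 7 + 8 + 5 + 4 + 6 = 54.
Total exposure: 9 hours.
The Gamma prior is conjugate for the Poisson rate, so λ | data ~ Gamma(7+54, 6+9) = Gamma(61, 15).
Posterior variance = α'/β'² = 61/225.

61/225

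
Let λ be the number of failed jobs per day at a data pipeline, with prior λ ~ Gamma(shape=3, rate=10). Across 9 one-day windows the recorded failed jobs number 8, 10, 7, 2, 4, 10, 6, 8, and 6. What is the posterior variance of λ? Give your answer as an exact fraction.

64/361

Total count: 8 + 10 + 7 + 2 + 4 + 10 + 6 + 8 + 6 = 61.
Total exposure: 9 days.
The Gamma prior is conjugate for the Poisson rate, so λ | data ~ Gamma(3+61, 10+9) = Gamma(64, 19).
Posterior variance = α'/β'² = 64/361.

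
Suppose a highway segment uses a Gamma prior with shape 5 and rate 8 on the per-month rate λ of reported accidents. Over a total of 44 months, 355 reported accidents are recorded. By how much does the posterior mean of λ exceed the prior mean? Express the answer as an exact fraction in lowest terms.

655/104

Total count 355 over total exposure 44 months.
Conjugate update: add total count to the shape and total exposure to the rate, giving Gamma(360, 52).
Posterior mean = 360/52 = 90/13; prior mean = 5/8 = 5/8. Difference = 90/13 − 5/8 = 655/104.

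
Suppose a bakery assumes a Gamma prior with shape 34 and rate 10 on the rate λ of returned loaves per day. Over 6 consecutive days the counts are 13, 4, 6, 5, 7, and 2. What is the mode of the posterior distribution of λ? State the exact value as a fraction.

35/8

Total count: 13 + 4 + 6 + 5 + 7 + 2 = 37.
Total exposure: 6 days.
Posterior: α' = 34 + 37 = 71, β' = 10 + 6 = 16.
Posterior mode = (α'−1)/β' = 70/16 = 35/8.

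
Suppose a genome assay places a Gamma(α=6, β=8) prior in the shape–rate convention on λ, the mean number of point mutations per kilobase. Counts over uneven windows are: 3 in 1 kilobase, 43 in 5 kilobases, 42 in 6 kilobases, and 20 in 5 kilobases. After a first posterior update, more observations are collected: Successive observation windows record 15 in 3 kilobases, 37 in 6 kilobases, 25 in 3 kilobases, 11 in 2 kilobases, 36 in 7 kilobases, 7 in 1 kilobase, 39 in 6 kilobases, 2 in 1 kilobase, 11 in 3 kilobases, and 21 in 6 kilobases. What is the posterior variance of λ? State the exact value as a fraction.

Total count: 3 + 43 + 42 + 20 = 108.
Total exposure: 1 + 5 + 6 + 5 = 17 kilobases.
After the first batch: Gamma(6 + 108, 8 + 17) = Gamma(114, 25).
Total count: 15 + 37 + 25 + 11 + 36 + 7 + 39 + 2 + 11 + 21 = 204.
Total exposure: 3 + 6 + 3 + 2 + 7 + 1 + 6 + 1 + 3 + 6 = 38 kilobases.
After the second batch: Gamma(114 + 204, 25 + 38) = Gamma(318, 63).
Posterior variance = α'/β'² = 318/3969 = 106/1323.

106/1323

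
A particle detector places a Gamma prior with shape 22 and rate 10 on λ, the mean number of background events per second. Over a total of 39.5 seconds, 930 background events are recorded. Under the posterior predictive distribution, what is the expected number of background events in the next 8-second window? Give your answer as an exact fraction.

15232/99

Total count 930 over total exposure 39.5 seconds.
By Gamma–Poisson conjugacy, the posterior is Gamma(α + Σx, β + Σt) = Gamma(22 + 930, 10 + 39.5) = Gamma(952, 99/2).
Predictive mean over an 8-second window = T·E[λ|data] = 8·952/(99/2) = 15232/99.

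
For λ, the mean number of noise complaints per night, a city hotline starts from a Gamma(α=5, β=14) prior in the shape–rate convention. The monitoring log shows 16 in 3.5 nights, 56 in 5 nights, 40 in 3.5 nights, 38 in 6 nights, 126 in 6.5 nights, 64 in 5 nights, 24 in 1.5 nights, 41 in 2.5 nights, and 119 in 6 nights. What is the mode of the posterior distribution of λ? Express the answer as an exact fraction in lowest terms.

1056/107

Total count: 16 + 56 + 40 + 38 + 126 + 64 + 24 + 41 + 119 = 524.
Total exposure: 3.5 + 5 + 3.5 + 6 + 6.5 + 5 + 1.5 + 2.5 + 6 = 39.5 nights.
Conjugate update: add total count to the shape and total exposure to the rate, giving Gamma(529, 107/2).
Posterior mode = (α'−1)/β' = 528/(107/2) = 1056/107.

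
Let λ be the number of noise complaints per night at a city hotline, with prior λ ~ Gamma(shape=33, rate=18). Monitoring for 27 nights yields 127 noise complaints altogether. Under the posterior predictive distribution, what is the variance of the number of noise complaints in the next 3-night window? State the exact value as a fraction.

Total count 127 over total exposure 27 nights.
By Gamma–Poisson conjugacy, the posterior is Gamma(α + Σx, β + Σt) = Gamma(33 + 127, 18 + 27) = Gamma(160, 45).
The posterior predictive for a window of length T is Negative Binomial with variance T·α'·(β'+T)/β'² = 3·160·48/2025 = 512/45.

512/45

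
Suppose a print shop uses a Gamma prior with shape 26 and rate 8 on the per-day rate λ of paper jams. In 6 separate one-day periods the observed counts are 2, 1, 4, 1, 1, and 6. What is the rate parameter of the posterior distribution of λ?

Total count: 2 + 1 + 4 + 1 + 1 + 6 = 15.
Total exposure: 6 days.
By Gamma–Poisson conjugacy, the posterior is Gamma(α + Σx, β + Σt) = Gamma(26 + 15, 8 + 6) = Gamma(41, 14).

14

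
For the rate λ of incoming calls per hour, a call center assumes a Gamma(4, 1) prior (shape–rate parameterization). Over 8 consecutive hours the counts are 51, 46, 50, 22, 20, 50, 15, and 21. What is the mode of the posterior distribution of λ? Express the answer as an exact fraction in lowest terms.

Total count: 51 + 46 + 50 + 22 + 20 + 50 + 15 + 21 = 275.
Total exposure: 8 hours.
The Gamma prior is conjugate for the Poisson rate, so λ | data ~ Gamma(4+275, 1+8) = Gamma(279, 9).
Posterior mode = (α'−1)/β' = 278/9.

278/9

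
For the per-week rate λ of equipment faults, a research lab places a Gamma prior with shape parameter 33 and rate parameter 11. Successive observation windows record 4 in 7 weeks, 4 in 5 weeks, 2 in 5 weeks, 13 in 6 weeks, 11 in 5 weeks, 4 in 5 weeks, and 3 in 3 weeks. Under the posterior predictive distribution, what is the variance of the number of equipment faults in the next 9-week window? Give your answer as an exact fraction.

Total count: 4 + 4 + 2 + 13 + 11 + 4 + 3 = 41.
Total exposure: 7 + 5 + 5 + 6 + 5 + 5 + 3 = 36 weeks.
Conjugate update: add total count to the shape and total exposure to the rate, giving Gamma(74, 47).
The posterior predictive for a window of length T is Negative Binomial with variance T·α'·(β'+T)/β'² = 9·74·56/2209 = 37296/2209.

37296/2209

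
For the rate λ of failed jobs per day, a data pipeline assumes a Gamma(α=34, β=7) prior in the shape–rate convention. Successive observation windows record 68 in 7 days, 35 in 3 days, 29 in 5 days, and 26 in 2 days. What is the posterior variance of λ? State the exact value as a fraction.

1/3

Total count: 68 + 35 + 29 + 26 = 158.
Total exposure: 7 + 3 + 5 + 2 = 17 days.
Conjugate update: add total count to the shape and total exposure to the rate, giving Gamma(192, 24).
Posterior variance = α'/β'² = 192/576 = 1/3.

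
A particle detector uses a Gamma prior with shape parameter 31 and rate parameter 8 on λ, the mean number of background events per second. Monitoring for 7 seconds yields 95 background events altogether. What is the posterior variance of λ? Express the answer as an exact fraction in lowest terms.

Total count 95 over total exposure 7 seconds.
Posterior: α' = 31 + 95 = 126, β' = 8 + 7 = 15.
Posterior variance = α'/β'² = 126/225 = 14/25.

14/25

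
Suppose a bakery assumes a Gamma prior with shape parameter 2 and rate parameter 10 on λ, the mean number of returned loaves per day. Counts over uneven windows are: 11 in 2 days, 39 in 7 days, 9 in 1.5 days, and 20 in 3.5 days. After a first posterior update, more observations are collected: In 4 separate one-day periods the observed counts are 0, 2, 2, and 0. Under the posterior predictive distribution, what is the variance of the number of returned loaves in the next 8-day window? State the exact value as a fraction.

Total count: 11 + 39 + 9 + 20 = 79.
Total exposure: 2 + 7 + 1.5 + 3.5 = 14 days.
After the first batch: Gamma(2 + 79, 10 + 14) = Gamma(81, 24).
Total count: 0 + 2 + 2 + 0 = 4.
Total exposure: 4 days.
After the second batch: Gamma(81 + 4, 24 + 4) = Gamma(85, 28).
The posterior predictive for a window of length T is Negative Binomial with variance T·α'·(β'+T)/β'² = 8·85·36/784 = 1530/49.

1530/49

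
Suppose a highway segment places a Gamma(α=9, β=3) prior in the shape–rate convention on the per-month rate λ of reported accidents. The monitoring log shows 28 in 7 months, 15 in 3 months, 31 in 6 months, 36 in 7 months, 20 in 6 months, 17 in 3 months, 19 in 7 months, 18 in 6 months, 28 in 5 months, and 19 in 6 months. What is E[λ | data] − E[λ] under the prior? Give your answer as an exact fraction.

63/59

Total count: 28 + 15 + 31 + 36 + 20 + 17 + 19 + 18 + 28 + 19 = 231.
Total exposure: 7 + 3 + 6 + 7 + 6 + 3 + 7 + 6 + 5 + 6 = 56 months.
Gamma(α, β) with Poisson data over total exposure Σt gives posterior Gamma(α+Σx, β+Σt) = Gamma(240, 59).
Posterior mean = 240/59 = 240/59; prior mean = 9/3 = 3. Difference = 240/59 − 3 = 63/59.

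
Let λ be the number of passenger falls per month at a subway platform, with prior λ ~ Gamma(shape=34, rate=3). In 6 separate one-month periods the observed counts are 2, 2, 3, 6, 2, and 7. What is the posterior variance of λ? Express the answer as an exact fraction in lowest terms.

Total count: 2 + 2 + 3 + 6 + 2 + 7 = 22.
Total exposure: 6 months.
The Gamma prior is conjugate for the Poisson rate, so λ | data ~ Gamma(34+22, 3+6) = Gamma(56, 9).
Posterior variance = α'/β'² = 56/81.

56/81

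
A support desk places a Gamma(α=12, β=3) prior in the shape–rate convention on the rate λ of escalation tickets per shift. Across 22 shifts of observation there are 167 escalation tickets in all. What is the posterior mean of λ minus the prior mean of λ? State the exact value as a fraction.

Total count 167 over total exposure 22 shifts.
By Gamma–Poisson conjugacy, the posterior is Gamma(α + Σx, β + Σt) = Gamma(12 + 167, 3 + 22) = Gamma(179, 25).
Posterior mean = 179/25 = 179/25; prior mean = 12/3 = 4. Difference = 179/25 − 4 = 79/25.

79/25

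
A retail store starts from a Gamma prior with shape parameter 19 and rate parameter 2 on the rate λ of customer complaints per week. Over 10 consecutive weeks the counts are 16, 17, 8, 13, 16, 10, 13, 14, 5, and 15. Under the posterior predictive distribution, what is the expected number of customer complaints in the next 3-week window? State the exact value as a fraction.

Total count: 16 + 17 + 8 + 13 + 16 + 10 + 13 + 14 + 5 + 15 = 127.
Total exposure: 10 weeks.
By Gamma–Poisson conjugacy, the posterior is Gamma(α + Σx, β + Σt) = Gamma(19 + 127, 2 + 10) = Gamma(146, 12).
Predictive mean over a 3-week window = T·E[λ|data] = 3·146/12 = 73/2.

73/2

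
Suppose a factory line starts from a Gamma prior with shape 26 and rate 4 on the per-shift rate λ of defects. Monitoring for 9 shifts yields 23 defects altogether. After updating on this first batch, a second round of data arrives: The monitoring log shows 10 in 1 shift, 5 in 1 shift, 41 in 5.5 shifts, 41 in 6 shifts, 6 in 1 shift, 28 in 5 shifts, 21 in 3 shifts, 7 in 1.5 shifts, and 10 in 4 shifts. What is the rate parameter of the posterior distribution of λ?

Total count 23 over total exposure 9 shifts.
After the first batch: Gamma(26 + 23, 4 + 9) = Gamma(49, 13).
Total count: 10 + 5 + 41 + 41 + 6 + 28 + 21 + 7 + 10 = 169.
Total exposure: 1 + 1 + 5.5 + 6 + 1 + 5 + 3 + 1.5 + 4 = 28 shifts.
After the second batch: Gamma(49 + 169, 13 + 28) = Gamma(218, 41).

41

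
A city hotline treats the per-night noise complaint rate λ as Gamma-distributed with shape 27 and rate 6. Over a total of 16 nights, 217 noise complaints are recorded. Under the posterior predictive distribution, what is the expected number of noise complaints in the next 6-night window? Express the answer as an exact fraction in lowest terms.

Total count 217 over total exposure 16 nights.
Gamma(α, β) with Poisson data over total exposure Σt gives posterior Gamma(α+Σx, β+Σt) = Gamma(244, 22).
Predictive mean over a 6-night window = T·E[λ|data] = 6·244/22 = 732/11.

732/11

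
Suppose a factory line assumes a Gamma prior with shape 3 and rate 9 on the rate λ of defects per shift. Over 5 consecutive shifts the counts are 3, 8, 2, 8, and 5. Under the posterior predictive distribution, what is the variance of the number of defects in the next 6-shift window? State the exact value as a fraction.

Total count: 3 + 8 + 2 + 8 + 5 = 26.
Total exposure: 5 shifts.
By Gamma–Poisson conjugacy, the posterior is Gamma(α + Σx, β + Σt) = Gamma(3 + 26, 9 + 5) = Gamma(29, 14).
The posterior predictive for a window of length T is Negative Binomial with variance T·α'·(β'+T)/β'² = 6·29·20/196 = 870/49.

870/49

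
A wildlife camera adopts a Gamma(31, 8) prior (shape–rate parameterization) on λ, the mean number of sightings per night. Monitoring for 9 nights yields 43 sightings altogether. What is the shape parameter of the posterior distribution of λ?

Total count 43 over total exposure 9 nights.
Conjugate update: add total count to the shape and total exposure to the rate, giving Gamma(74, 17).

74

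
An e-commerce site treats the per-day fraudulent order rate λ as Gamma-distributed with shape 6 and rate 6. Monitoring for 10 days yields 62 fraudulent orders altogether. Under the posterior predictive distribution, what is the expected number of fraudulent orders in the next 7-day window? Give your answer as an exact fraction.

Total count 62 over total exposure 10 days.
Conjugate update: add total count to the shape and total exposure to the rate, giving Gamma(68, 16).
Predictive mean over a 7-day window = T·E[λ|data] = 7·68/16 = 119/4.

119/4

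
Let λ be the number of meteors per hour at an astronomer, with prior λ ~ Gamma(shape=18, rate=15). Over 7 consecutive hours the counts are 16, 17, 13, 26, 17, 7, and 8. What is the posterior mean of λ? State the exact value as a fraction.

Total count: 16 + 17 + 13 + 26 + 17 + 7 + 8 = 104.
Total exposure: 7 hours.
The Gamma prior is conjugate for the Poisson rate, so λ | data ~ Gamma(18+104, 15+7) = Gamma(122, 22).
Posterior mean = α'/β' = 122/22 = 61/11.

61/11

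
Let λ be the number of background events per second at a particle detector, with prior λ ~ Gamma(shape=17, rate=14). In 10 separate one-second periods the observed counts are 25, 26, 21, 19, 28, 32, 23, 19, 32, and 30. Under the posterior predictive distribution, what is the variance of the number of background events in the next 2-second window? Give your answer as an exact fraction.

Total count: 25 + 26 + 21 + 19 + 28 + 32 + 23 + 19 + 32 + 30 = 255.
Total exposure: 10 seconds.
Posterior: α' = 17 + 255 = 272, β' = 14 + 10 = 24.
The posterior predictive for a window of length T is Negative Binomial with variance T·α'·(β'+T)/β'² = 2·272·26/576 = 221/9.

221/9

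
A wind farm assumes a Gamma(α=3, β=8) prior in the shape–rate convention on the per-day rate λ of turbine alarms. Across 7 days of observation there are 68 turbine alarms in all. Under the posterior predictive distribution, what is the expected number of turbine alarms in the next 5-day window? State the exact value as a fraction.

71/3

Total count 68 over total exposure 7 days.
Gamma(α, β) with Poisson data over total exposure Σt gives posterior Gamma(α+Σx, β+Σt) = Gamma(71, 15).
Predictive mean over a 5-day window = T·E[λ|data] = 5·71/15 = 71/3.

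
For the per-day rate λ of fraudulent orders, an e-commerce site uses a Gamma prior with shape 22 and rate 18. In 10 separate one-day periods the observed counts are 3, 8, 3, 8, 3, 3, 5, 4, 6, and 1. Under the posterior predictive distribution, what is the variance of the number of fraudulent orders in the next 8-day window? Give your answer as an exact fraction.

1188/49

Total count: 3 + 8 + 3 + 8 + 3 + 3 + 5 + 4 + 6 + 1 = 44.
Total exposure: 10 days.
Posterior: α' = 22 + 44 = 66, β' = 18 + 10 = 28.
The posterior predictive for a window of length T is Negative Binomial with variance T·α'·(β'+T)/β'² = 8·66·36/784 = 1188/49.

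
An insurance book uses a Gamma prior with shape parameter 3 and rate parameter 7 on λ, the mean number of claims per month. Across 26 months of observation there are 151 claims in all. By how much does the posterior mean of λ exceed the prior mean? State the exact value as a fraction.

Total count 151 over total exposure 26 months.
By Gamma–Poisson conjugacy, the posterior is Gamma(α + Σx, β + Σt) = Gamma(3 + 151, 7 + 26) = Gamma(154, 33).
Posterior mean = 154/33 = 14/3; prior mean = 3/7 = 3/7. Difference = 14/3 − 3/7 = 89/21.

89/21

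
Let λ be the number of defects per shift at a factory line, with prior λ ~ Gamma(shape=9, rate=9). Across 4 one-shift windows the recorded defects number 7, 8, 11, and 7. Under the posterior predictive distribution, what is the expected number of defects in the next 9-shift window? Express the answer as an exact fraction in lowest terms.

Total count: 7 + 8 + 11 + 7 = 33.
Total exposure: 4 shifts.
The Gamma prior is conjugate for the Poisson rate, so λ | data ~ Gamma(9+33, 9+4) = Gamma(42, 13).
Predictive mean over a 9-shift window = T·E[λ|data] = 9·42/13 = 378/13.

378/13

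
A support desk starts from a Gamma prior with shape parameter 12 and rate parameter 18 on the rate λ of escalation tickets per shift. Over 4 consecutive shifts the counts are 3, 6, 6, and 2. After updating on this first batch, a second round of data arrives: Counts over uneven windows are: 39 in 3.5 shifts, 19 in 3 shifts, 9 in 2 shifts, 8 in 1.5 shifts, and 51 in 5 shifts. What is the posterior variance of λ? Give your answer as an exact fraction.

Total count: 3 + 6 + 6 + 2 = 17.
Total exposure: 4 shifts.
After the first batch: Gamma(12 + 17, 18 + 4) = Gamma(29, 22).
Total count: 39 + 19 + 9 + 8 + 51 = 126.
Total exposure: 3.5 + 3 + 2 + 1.5 + 5 = 15 shifts.
After the second batch: Gamma(29 + 126, 22 + 15) = Gamma(155, 37).
Posterior variance = α'/β'² = 155/1369.

155/1369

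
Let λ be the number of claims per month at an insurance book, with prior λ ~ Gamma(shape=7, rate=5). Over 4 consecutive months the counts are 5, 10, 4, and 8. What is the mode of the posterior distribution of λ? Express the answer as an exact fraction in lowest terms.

11/3

Total count: 5 + 10 + 4 + 8 = 27.
Total exposure: 4 months.
Conjugate update: add total count to the shape and total exposure to the rate, giving Gamma(34, 9).
Posterior mode = (α'−1)/β' = 33/9 = 11/3.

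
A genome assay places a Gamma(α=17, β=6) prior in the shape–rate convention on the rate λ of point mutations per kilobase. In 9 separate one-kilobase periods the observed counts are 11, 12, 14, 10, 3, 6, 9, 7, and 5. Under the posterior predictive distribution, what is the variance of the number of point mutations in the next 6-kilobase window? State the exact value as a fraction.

1316/25

Total count: 11 + 12 + 14 + 10 + 3 + 6 + 9 + 7 + 5 = 77.
Total exposure: 9 kilobases.
Gamma(α, β) with Poisson data over total exposure Σt gives posterior Gamma(α+Σx, β+Σt) = Gamma(94, 15).
The posterior predictive for a window of length T is Negative Binomial with variance T·α'·(β'+T)/β'² = 6·94·21/225 = 1316/25.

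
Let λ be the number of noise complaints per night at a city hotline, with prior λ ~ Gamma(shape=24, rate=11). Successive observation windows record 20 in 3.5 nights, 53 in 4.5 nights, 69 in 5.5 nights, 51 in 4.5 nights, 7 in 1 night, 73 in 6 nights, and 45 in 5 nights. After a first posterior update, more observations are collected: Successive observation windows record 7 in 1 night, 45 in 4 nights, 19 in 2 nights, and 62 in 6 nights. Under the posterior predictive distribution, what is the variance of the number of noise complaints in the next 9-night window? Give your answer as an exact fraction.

Total count: 20 + 53 + 69 + 51 + 7 + 73 + 45 = 318.
Total exposure: 3.5 + 4.5 + 5.5 + 4.5 + 1 + 6 + 5 = 30 nights.
After the first batch: Gamma(24 + 318, 11 + 30) = Gamma(342, 41).
Total count: 7 + 45 + 19 + 62 = 133.
Total exposure: 1 + 4 + 2 + 6 = 13 nights.
After the second batch: Gamma(342 + 133, 41 + 13) = Gamma(475, 54).
The posterior predictive for a window of length T is Negative Binomial with variance T·α'·(β'+T)/β'² = 9·475·63/2916 = 3325/36.

3325/36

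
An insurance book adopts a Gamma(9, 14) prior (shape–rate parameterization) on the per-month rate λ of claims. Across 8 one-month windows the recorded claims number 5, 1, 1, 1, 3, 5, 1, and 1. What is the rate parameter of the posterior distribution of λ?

Total count: 5 + 1 + 1 + 1 + 3 + 5 + 1 + 1 = 18.
Total exposure: 8 months.
The Gamma prior is conjugate for the Poisson rate, so λ | data ~ Gamma(9+18, 14+8) = Gamma(27, 22).

22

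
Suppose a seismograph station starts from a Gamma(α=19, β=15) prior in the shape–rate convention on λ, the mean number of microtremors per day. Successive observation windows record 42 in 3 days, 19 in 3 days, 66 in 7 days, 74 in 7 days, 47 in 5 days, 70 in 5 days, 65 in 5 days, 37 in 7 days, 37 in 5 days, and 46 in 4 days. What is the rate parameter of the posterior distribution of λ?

66

Total count: 42 + 19 + 66 + 74 + 47 + 70 + 65 + 37 + 37 + 46 = 503.
Total exposure: 3 + 3 + 7 + 7 + 5 + 5 + 5 + 7 + 5 + 4 = 51 days.
Posterior: α' = 19 + 503 = 522, β' = 15 + 51 = 66.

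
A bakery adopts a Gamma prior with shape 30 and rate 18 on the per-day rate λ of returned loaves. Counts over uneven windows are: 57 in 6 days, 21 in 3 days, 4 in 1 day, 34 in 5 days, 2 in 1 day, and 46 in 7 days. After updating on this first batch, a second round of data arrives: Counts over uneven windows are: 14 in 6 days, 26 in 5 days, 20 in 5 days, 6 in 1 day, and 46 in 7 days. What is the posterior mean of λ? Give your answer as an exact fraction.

Total count: 57 + 21 + 4 + 34 + 2 + 46 = 164.
Total exposure: 6 + 3 + 1 + 5 + 1 + 7 = 23 days.
After the first batch: Gamma(30 + 164, 18 + 23) = Gamma(194, 41).
Total count: 14 + 26 + 20 + 6 + 46 = 112.
Total exposure: 6 + 5 + 5 + 1 + 7 = 24 days.
After the second batch: Gamma(194 + 112, 41 + 24) = Gamma(306, 65).
Posterior mean = α'/β' = 306/65.

306/65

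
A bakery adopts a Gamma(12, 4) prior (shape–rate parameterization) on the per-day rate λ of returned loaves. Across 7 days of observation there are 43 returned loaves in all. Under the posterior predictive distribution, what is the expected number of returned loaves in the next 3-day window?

15

Total count 43 over total exposure 7 days.
Posterior: α' = 12 + 43 = 55, β' = 4 + 7 = 11.
Predictive mean over a 3-day window = T·E[λ|data] = 3·55/11 = 15.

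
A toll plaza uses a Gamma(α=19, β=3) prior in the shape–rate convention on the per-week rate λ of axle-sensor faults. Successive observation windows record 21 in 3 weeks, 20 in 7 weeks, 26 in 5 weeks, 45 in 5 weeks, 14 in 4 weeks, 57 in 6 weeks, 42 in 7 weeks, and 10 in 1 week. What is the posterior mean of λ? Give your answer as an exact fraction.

Total count: 21 + 20 + 26 + 45 + 14 + 57 + 42 + 10 = 235.
Total exposure: 3 + 7 + 5 + 5 + 4 + 6 + 7 + 1 = 38 weeks.
Gamma(α, β) with Poisson data over total exposure Σt gives posterior Gamma(α+Σx, β+Σt) = Gamma(254, 41).
Posterior mean = α'/β' = 254/41.

254/41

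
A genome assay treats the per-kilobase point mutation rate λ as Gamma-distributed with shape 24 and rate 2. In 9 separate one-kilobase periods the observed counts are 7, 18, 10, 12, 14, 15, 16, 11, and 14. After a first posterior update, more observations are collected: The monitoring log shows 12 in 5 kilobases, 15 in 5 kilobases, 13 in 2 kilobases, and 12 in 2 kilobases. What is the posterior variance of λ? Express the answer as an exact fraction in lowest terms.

Total count: 7 + 18 + 10 + 12 + 14 + 15 + 16 + 11 + 14 = 117.
Total exposure: 9 kilobases.
After the first batch: Gamma(24 + 117, 2 + 9) = Gamma(141, 11).
Total count: 12 + 15 + 13 + 12 = 52.
Total exposure: 5 + 5 + 2 + 2 = 14 kilobases.
After the second batch: Gamma(141 + 52, 11 + 14) = Gamma(193, 25).
Posterior variance = α'/β'² = 193/625.

193/625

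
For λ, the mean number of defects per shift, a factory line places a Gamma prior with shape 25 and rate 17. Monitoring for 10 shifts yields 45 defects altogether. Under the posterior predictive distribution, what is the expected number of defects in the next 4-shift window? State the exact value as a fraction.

Total count 45 over total exposure 10 shifts.
The Gamma prior is conjugate for the Poisson rate, so λ | data ~ Gamma(25+45, 17+10) = Gamma(70, 27).
Predictive mean over a 4-shift window = T·E[λ|data] = 4·70/27 = 280/27.

280/27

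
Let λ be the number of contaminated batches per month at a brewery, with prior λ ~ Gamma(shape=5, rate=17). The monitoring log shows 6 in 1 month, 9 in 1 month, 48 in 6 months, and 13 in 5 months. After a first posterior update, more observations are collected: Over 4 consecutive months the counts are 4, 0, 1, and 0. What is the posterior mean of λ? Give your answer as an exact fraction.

Total count: 6 + 9 + 48 + 13 = 76.
Total exposure: 1 + 1 + 6 + 5 = 13 months.
After the first batch: Gamma(5 + 76, 17 + 13) = Gamma(81, 30).
Total count: 4 + 0 + 1 + 0 = 5.
Total exposure: 4 months.
After the second batch: Gamma(81 + 5, 30 + 4) = Gamma(86, 34).
Posterior mean = α'/β' = 86/34 = 43/17.

43/17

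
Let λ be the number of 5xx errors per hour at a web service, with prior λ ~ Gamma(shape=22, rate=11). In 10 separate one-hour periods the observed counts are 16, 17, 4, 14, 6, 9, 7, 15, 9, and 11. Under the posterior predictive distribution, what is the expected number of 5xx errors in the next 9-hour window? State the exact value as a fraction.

Total count: 16 + 17 + 4 + 14 + 6 + 9 + 7 + 15 + 9 + 11 = 108.
Total exposure: 10 hours.
By Gamma–Poisson conjugacy, the posterior is Gamma(α + Σx, β + Σt) = Gamma(22 + 108, 11 + 10) = Gamma(130, 21).
Predictive mean over a 9-hour window = T·E[λ|data] = 9·130/21 = 390/7.

390/7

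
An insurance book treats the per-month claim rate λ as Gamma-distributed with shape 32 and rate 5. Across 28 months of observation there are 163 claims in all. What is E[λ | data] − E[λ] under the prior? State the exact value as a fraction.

-27/55

Total count 163 over total exposure 28 months.
Conjugate update: add total count to the shape and total exposure to the rate, giving Gamma(195, 33).
Posterior mean = 195/33 = 65/11; prior mean = 32/5 = 32/5. Difference = 65/11 − 32/5 = -27/55.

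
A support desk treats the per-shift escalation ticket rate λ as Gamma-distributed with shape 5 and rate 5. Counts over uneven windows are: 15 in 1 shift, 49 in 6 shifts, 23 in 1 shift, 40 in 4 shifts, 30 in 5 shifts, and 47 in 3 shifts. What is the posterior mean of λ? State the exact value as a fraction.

209/25

Total count: 15 + 49 + 23 + 40 + 30 + 47 = 204.
Total exposure: 1 + 6 + 1 + 4 + 5 + 3 = 20 shifts.
By Gamma–Poisson conjugacy, the posterior is Gamma(α + Σx, β + Σt) = Gamma(5 + 204, 5 + 20) = Gamma(209, 25).
Posterior mean = α'/β' = 209/25.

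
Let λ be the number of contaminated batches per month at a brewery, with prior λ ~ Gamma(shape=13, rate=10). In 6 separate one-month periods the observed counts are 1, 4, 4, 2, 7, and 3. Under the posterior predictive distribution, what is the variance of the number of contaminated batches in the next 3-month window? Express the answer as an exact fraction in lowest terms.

969/128

Total count: 1 + 4 + 4 + 2 + 7 + 3 = 21.
Total exposure: 6 months.
Conjugate update: add total count to the shape and total exposure to the rate, giving Gamma(34, 16).
The posterior predictive for a window of length T is Negative Binomial with variance T·α'·(β'+T)/β'² = 3·34·19/256 = 969/128.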